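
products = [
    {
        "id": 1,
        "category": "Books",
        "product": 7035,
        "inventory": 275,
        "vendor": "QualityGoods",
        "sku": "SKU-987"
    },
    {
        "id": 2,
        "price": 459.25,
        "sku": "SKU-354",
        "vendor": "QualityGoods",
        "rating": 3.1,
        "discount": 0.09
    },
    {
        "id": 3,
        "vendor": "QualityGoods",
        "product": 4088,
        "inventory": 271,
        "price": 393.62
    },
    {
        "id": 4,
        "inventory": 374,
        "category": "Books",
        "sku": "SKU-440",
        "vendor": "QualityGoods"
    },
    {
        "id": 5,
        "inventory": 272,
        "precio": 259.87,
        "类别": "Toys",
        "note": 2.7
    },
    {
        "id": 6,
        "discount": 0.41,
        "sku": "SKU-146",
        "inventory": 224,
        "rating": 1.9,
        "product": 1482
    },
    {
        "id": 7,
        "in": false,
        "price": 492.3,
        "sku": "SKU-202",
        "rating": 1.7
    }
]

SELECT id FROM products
[1, 2, 3, 4, 5, 6, 7]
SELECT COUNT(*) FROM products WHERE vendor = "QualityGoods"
4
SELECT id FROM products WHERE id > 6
[7]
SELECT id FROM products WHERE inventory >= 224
[1, 3, 4, 5, 6]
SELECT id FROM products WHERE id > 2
[3, 4, 5, 6, 7]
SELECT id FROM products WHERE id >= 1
[1, 2, 3, 4, 5, 6, 7]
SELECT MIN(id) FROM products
1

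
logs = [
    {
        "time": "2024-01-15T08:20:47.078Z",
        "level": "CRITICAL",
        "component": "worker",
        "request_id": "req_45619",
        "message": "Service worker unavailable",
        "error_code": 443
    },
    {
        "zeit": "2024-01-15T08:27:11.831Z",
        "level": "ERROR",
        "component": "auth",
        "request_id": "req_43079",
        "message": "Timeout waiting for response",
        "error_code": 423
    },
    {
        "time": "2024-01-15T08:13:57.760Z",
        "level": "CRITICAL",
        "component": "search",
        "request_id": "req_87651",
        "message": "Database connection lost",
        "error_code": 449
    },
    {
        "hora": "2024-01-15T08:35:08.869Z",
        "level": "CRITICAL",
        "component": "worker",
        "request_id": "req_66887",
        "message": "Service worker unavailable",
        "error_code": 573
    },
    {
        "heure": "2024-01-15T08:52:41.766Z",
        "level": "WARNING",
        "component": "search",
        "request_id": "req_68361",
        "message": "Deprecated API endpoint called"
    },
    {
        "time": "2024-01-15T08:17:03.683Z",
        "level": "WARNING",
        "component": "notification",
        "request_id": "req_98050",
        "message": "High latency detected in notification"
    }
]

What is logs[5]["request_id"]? "req_98050"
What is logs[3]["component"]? "worker"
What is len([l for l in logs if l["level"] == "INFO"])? 0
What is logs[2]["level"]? "CRITICAL"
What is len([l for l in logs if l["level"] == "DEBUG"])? 0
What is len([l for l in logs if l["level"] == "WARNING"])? 2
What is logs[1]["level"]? "ERROR"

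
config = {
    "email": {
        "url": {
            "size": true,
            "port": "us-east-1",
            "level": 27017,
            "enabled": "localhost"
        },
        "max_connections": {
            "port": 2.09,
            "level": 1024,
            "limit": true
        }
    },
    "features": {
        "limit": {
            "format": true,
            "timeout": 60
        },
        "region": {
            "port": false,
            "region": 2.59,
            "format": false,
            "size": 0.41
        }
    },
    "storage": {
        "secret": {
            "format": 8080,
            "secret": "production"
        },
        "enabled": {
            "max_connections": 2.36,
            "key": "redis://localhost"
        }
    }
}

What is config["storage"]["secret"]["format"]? 8080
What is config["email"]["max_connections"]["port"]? 2.09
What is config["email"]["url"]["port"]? "us-east-1"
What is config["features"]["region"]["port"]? False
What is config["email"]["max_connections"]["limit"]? True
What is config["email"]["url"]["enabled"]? "localhost"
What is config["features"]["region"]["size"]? 0.41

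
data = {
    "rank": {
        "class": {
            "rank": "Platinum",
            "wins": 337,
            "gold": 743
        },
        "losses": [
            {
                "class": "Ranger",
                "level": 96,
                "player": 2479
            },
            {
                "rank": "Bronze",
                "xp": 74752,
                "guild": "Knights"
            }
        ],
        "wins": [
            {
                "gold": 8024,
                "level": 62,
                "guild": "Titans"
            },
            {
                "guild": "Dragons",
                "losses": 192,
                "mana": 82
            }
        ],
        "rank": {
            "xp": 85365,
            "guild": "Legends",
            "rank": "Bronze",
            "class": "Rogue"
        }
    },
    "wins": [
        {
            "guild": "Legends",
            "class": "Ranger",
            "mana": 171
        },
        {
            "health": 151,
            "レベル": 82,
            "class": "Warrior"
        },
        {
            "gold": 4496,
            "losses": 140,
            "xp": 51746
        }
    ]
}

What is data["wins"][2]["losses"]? 140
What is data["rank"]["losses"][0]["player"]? 2479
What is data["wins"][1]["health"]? 151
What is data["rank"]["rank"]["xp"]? 85365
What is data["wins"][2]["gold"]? 4496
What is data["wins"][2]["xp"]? 51746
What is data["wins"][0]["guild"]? "Legends"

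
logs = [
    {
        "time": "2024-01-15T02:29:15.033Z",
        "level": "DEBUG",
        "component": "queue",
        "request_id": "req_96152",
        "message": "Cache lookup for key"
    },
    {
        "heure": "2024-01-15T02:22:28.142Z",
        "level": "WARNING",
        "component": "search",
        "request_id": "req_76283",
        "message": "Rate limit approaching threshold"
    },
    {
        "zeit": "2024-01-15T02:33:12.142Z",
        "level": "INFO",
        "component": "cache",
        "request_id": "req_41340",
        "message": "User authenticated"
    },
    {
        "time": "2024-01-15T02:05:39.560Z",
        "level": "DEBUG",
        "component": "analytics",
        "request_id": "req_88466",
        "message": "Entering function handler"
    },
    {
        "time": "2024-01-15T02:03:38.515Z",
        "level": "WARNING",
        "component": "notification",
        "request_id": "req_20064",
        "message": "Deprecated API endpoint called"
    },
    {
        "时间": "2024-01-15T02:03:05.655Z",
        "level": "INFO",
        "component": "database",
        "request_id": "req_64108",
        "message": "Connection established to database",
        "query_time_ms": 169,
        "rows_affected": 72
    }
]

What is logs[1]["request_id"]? "req_76283"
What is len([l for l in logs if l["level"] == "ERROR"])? 0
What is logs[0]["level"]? "DEBUG"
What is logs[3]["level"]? "DEBUG"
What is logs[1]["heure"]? "2024-01-15T02:22:28.142Z"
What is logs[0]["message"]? "Cache lookup for key"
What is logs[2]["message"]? "User authenticated"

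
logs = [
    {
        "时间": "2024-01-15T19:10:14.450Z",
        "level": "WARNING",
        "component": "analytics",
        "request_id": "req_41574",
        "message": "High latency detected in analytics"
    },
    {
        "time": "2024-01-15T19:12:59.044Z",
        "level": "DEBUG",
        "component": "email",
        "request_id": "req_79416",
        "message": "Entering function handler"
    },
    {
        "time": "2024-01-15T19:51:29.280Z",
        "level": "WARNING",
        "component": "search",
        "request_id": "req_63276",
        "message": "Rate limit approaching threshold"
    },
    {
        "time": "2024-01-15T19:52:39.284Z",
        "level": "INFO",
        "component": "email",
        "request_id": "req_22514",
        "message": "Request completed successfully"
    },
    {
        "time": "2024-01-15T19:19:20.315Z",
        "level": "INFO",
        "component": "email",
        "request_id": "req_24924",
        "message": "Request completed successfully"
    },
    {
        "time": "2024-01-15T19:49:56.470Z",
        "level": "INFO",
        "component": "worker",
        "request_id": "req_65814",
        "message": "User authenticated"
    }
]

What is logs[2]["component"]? "search"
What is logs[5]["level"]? "INFO"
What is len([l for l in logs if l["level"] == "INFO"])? 3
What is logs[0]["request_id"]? "req_41574"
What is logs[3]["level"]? "INFO"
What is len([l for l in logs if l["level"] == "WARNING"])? 2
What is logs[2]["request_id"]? "req_63276"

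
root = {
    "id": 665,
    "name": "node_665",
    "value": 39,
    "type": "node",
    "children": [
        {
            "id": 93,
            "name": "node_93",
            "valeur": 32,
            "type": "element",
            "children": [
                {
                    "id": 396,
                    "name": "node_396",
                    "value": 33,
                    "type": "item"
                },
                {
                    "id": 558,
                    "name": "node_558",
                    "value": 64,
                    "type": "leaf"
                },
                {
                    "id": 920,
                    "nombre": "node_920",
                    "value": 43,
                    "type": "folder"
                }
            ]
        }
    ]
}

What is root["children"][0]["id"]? 93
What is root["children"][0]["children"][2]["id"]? 920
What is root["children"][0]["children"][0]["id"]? 396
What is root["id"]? 665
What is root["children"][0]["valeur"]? 32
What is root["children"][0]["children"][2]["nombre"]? "node_920"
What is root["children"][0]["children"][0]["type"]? "item"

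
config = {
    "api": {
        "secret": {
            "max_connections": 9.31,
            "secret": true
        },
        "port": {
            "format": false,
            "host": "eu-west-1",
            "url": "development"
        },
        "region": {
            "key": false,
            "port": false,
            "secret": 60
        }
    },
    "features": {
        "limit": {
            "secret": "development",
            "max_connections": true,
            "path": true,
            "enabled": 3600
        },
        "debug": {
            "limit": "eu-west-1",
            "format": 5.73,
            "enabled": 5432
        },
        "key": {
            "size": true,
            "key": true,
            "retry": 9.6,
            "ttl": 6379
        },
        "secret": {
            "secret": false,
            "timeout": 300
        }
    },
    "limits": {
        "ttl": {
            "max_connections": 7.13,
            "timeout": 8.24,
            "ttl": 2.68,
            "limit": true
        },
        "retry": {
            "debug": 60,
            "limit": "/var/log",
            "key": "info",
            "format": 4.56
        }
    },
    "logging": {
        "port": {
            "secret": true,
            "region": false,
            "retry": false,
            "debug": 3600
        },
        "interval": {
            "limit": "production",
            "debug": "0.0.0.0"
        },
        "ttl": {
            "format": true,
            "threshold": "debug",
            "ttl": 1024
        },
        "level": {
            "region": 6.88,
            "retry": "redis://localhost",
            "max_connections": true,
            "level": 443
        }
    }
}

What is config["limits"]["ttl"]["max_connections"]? 7.13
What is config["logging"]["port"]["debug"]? 3600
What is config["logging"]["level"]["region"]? 6.88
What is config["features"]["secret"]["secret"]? False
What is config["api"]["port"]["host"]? "eu-west-1"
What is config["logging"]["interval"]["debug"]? "0.0.0.0"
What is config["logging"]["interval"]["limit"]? "production"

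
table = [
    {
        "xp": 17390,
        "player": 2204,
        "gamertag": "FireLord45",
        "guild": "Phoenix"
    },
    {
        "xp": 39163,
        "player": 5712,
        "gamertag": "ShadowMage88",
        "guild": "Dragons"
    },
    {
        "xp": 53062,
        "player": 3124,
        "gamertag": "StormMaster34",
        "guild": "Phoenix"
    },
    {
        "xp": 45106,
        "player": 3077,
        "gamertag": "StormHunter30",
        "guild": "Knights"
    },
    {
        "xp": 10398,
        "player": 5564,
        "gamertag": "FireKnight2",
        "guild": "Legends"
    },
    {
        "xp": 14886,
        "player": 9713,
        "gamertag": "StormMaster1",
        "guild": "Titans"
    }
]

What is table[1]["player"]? 5712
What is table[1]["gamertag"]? "ShadowMage88"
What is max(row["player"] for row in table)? 9713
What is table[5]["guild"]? "Titans"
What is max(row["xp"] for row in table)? 53062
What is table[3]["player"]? 3077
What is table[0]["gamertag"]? "FireLord45"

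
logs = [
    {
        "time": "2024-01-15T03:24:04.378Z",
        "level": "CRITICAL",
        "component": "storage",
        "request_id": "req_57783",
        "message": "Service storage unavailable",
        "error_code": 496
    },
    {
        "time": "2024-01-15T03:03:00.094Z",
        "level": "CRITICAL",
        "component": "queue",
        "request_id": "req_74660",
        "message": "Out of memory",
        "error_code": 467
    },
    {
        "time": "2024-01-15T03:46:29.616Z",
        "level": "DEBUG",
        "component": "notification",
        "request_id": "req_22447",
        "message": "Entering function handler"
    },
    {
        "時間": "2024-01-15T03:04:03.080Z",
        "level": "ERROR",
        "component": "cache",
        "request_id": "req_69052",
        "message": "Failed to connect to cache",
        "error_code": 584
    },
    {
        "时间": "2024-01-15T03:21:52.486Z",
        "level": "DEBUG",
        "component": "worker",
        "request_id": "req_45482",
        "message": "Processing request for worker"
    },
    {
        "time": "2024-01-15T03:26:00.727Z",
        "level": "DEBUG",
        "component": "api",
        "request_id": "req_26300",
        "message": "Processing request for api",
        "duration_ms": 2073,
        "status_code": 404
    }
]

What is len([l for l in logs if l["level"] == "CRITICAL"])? 2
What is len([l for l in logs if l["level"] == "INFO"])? 0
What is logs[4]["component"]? "worker"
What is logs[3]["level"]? "ERROR"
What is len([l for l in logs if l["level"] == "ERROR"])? 1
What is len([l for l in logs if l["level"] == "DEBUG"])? 3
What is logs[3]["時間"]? "2024-01-15T03:04:03.080Z"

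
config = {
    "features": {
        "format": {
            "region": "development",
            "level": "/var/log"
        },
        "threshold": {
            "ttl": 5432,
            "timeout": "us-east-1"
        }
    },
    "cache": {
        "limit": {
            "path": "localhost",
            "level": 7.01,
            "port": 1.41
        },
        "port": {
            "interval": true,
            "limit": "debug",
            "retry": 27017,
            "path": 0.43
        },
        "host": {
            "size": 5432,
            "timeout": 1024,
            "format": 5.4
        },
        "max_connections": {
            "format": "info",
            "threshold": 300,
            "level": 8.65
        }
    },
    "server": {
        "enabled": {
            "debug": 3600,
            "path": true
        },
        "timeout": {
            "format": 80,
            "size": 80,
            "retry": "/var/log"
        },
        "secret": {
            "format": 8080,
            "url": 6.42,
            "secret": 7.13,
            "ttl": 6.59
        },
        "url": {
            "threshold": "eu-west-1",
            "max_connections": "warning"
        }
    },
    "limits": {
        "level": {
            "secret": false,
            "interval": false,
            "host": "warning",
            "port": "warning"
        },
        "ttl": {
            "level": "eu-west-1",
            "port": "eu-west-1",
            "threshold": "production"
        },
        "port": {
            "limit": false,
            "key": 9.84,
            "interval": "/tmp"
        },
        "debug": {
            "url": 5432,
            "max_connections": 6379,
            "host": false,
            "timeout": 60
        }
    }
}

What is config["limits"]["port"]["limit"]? False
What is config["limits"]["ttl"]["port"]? "eu-west-1"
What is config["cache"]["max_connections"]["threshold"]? 300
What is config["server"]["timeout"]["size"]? 80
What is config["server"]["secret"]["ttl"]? 6.59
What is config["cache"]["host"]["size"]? 5432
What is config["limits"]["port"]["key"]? 9.84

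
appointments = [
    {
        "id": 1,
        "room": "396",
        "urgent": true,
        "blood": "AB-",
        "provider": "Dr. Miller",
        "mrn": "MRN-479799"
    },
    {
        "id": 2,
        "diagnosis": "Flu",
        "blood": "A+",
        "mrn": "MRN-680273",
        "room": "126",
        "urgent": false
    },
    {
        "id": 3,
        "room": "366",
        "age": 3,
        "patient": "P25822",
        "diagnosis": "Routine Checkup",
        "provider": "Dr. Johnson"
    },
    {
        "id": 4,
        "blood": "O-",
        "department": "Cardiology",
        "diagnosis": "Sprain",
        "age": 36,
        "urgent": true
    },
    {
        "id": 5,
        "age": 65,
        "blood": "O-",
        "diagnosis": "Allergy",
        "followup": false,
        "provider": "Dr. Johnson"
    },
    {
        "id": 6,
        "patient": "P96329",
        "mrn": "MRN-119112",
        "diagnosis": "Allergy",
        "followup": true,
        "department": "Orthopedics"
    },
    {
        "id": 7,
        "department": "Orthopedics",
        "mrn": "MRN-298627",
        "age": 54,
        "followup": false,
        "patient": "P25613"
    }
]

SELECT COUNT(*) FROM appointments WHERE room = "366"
1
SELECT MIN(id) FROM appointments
1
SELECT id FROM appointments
[1, 2, 3, 4, 5, 6, 7]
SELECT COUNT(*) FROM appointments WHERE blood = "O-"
2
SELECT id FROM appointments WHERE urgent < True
[2]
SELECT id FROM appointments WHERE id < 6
[1, 2, 3, 4, 5]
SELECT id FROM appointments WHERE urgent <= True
[1, 2, 4]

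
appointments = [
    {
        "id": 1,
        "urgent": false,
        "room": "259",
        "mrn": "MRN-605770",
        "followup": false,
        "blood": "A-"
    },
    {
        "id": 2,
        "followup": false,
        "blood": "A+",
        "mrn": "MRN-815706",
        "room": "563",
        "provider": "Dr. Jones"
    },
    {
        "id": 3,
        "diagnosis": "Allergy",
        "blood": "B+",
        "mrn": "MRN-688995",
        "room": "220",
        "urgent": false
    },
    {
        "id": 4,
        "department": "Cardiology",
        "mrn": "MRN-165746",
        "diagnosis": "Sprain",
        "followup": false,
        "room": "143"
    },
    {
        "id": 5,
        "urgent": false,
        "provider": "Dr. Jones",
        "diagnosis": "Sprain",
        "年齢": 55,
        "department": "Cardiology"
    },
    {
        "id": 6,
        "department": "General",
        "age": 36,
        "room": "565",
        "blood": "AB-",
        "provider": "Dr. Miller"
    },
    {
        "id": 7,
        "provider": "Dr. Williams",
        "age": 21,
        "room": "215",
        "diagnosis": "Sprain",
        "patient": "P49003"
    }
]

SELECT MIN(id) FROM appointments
1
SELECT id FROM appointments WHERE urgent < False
[]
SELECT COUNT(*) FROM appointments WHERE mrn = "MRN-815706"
1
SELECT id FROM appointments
[1, 2, 3, 4, 5, 6, 7]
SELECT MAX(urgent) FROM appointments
False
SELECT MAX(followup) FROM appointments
False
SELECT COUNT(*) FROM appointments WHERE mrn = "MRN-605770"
1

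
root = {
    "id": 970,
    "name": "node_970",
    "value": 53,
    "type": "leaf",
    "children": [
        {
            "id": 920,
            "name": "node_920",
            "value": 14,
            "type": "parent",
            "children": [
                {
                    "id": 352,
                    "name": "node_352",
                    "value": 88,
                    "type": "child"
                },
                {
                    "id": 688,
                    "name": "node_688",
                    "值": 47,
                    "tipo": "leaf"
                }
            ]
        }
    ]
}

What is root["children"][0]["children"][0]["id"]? 352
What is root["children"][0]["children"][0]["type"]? "child"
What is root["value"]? 53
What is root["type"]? "leaf"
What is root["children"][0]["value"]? 14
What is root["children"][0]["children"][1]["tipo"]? "leaf"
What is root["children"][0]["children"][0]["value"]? 88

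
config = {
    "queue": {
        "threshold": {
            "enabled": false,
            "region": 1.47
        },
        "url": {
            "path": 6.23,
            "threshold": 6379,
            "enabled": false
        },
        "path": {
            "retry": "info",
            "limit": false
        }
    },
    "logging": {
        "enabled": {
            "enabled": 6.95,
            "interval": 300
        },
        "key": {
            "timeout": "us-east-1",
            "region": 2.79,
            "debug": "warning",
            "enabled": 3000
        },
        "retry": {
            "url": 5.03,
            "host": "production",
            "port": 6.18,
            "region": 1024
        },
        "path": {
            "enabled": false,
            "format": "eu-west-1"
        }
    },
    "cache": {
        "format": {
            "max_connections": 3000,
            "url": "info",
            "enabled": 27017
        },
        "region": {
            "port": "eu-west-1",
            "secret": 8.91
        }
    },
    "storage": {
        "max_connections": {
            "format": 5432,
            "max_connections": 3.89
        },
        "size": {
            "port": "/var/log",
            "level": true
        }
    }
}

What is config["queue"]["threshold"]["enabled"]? False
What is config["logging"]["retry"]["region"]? 1024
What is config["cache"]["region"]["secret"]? 8.91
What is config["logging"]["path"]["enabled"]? False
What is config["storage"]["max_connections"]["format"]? 5432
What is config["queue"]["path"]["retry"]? "info"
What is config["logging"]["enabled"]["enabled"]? 6.95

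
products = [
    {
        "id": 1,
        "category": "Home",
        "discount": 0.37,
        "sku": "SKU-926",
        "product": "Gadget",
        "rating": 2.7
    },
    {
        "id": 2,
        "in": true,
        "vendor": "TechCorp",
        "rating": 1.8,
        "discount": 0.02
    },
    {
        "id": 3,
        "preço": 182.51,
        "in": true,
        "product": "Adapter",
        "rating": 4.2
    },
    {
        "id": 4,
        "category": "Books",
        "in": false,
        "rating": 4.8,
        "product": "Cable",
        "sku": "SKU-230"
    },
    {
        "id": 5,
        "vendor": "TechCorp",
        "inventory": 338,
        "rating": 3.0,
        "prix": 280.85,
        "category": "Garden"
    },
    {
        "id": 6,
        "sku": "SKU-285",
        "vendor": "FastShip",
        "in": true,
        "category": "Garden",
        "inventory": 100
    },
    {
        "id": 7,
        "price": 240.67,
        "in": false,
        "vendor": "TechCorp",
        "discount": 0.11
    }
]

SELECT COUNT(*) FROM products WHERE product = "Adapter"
1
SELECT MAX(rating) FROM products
4.8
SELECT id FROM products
[1, 2, 3, 4, 5, 6, 7]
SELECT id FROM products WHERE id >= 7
[7]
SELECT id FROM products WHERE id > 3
[4, 5, 6, 7]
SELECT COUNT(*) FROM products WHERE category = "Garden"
2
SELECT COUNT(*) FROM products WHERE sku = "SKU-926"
1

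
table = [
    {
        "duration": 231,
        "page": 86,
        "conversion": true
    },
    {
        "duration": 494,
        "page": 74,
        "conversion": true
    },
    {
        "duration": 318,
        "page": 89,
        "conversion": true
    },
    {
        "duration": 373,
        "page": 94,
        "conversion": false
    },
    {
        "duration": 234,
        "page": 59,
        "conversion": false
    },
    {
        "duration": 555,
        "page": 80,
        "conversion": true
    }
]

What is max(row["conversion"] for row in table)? True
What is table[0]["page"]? 86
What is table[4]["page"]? 59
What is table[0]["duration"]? 231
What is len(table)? 6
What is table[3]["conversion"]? False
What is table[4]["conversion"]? False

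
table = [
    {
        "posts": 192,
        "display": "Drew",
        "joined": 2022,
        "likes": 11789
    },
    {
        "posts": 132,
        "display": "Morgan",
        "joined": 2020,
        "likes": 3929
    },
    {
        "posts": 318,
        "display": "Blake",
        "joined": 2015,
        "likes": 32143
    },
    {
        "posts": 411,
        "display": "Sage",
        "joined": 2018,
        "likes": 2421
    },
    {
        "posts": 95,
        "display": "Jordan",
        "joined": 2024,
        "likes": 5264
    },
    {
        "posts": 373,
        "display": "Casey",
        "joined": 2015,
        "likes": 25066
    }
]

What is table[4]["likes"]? 5264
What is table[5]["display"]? "Casey"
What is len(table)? 6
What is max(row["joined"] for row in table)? 2024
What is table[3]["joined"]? 2018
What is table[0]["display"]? "Drew"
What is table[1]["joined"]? 2020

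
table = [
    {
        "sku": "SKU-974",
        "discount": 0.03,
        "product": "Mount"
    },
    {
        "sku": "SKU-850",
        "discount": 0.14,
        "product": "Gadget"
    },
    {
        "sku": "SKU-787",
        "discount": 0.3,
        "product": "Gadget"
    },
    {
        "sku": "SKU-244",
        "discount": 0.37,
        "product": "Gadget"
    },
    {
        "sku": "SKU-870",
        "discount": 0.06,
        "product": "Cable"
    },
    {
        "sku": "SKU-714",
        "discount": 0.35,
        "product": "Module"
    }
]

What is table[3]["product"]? "Gadget"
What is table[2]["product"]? "Gadget"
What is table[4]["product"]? "Cable"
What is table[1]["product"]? "Gadget"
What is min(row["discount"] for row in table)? 0.03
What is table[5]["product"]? "Module"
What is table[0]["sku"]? "SKU-974"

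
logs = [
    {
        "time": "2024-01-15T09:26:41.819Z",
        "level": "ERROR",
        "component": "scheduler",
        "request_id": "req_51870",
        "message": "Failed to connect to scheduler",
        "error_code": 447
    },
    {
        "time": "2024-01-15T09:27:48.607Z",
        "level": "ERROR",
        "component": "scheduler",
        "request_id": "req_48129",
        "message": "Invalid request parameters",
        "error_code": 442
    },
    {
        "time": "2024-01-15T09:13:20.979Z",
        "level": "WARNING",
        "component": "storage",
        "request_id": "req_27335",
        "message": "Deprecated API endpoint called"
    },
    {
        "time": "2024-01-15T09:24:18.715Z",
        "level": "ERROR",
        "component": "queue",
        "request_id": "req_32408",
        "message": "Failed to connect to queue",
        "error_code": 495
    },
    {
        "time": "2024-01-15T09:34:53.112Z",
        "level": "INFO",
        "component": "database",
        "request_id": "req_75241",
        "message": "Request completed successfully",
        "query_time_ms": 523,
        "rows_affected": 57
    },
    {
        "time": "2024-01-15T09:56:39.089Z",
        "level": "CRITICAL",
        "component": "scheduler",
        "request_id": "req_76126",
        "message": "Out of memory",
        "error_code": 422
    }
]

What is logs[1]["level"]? "ERROR"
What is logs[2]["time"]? "2024-01-15T09:13:20.979Z"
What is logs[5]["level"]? "CRITICAL"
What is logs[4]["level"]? "INFO"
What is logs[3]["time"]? "2024-01-15T09:24:18.715Z"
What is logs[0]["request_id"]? "req_51870"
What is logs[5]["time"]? "2024-01-15T09:56:39.089Z"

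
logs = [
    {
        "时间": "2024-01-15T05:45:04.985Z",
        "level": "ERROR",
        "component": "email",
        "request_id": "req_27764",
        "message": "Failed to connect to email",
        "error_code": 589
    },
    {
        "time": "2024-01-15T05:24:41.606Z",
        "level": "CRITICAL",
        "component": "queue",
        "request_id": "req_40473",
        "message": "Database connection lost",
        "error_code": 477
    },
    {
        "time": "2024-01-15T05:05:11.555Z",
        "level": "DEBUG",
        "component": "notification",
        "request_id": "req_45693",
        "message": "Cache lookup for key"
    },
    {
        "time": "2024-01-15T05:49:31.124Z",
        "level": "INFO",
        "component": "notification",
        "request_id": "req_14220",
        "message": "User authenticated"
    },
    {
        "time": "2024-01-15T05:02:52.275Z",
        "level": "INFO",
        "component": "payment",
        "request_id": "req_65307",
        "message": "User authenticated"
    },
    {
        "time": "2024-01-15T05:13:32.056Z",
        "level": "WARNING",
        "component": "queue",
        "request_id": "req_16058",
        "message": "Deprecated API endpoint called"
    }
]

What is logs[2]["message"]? "Cache lookup for key"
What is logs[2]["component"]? "notification"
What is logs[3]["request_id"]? "req_14220"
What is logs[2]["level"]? "DEBUG"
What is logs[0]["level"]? "ERROR"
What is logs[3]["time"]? "2024-01-15T05:49:31.124Z"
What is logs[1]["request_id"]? "req_40473"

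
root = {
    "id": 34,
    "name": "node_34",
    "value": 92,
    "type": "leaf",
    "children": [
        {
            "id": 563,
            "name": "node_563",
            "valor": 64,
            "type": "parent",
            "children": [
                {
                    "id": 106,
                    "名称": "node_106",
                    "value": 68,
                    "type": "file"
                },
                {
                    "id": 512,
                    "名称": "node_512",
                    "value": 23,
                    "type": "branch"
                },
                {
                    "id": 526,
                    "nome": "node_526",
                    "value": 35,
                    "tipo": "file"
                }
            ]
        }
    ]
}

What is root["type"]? "leaf"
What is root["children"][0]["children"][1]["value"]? 23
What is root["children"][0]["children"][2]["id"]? 526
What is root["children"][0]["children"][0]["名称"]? "node_106"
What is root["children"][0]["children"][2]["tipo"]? "file"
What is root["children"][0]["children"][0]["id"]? 106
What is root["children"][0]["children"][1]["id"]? 512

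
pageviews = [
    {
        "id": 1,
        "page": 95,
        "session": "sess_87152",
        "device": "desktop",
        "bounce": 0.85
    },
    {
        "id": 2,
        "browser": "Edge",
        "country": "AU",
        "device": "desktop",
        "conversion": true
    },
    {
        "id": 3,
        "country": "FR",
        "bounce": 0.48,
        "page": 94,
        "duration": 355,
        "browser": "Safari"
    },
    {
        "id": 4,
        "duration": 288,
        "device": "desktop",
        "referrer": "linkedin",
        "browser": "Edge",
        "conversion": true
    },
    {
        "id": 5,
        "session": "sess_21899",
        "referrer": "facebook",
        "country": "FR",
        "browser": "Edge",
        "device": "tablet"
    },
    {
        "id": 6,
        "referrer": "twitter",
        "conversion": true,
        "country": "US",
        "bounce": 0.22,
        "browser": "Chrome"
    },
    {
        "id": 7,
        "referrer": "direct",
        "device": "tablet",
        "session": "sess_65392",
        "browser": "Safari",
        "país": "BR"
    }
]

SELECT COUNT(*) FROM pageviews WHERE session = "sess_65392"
1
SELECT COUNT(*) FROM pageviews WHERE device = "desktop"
3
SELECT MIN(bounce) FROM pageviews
0.22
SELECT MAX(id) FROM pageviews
7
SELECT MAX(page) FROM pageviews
95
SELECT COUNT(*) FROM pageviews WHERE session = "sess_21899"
1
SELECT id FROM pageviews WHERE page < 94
[]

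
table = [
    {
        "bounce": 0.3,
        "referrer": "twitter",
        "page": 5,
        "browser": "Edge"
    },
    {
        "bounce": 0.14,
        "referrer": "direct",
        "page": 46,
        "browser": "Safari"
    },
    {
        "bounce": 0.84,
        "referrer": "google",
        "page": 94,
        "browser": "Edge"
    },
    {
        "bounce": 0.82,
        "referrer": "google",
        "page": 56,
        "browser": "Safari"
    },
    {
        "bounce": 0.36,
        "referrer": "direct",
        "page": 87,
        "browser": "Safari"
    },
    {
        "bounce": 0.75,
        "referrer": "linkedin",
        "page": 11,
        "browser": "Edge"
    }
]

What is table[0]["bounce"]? 0.3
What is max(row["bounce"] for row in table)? 0.84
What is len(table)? 6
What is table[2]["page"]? 94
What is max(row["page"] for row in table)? 94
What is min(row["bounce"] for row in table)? 0.14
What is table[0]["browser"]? "Edge"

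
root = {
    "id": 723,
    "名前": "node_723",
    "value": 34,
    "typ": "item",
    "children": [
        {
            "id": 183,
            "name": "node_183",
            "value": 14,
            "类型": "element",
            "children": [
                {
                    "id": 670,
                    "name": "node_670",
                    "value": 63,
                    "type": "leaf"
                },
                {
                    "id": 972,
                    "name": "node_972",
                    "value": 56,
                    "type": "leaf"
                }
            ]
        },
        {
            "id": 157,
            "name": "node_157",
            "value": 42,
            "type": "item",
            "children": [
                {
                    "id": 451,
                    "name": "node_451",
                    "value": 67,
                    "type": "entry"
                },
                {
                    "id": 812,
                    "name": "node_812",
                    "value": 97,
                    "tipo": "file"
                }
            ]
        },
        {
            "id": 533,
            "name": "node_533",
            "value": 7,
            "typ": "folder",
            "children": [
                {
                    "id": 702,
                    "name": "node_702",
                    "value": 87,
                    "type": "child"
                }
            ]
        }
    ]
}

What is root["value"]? 34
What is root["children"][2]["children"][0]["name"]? "node_702"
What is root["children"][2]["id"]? 533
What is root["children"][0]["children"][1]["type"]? "leaf"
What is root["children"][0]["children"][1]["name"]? "node_972"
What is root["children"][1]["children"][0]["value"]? 67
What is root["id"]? 723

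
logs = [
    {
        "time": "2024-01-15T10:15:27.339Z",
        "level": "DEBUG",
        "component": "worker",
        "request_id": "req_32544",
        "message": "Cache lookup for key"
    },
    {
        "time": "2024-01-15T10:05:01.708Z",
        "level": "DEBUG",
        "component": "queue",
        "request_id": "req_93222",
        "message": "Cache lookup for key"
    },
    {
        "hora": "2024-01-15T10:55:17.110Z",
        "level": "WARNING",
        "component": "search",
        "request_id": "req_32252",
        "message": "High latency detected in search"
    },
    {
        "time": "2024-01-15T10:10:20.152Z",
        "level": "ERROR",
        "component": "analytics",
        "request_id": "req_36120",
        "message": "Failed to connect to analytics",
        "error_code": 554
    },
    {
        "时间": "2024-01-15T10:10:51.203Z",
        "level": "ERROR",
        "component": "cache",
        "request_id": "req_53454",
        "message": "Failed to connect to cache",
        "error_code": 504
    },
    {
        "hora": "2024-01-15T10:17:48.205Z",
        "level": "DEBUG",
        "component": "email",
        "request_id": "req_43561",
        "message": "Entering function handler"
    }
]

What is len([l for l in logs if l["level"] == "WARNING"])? 1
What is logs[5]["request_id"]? "req_43561"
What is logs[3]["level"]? "ERROR"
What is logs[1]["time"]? "2024-01-15T10:05:01.708Z"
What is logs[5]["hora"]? "2024-01-15T10:17:48.205Z"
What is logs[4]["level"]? "ERROR"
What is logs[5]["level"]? "DEBUG"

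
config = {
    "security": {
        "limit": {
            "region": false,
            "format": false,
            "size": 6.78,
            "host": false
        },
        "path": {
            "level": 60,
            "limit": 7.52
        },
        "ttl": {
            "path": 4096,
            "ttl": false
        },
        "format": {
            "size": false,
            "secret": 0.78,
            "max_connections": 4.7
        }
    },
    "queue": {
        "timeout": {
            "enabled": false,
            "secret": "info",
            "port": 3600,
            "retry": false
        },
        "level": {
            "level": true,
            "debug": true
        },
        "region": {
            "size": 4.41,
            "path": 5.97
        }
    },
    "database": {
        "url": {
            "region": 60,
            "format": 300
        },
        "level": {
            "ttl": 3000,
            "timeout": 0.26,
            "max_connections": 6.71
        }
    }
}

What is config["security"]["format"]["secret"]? 0.78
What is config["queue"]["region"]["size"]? 4.41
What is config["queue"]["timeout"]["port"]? 3600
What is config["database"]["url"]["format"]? 300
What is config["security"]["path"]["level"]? 60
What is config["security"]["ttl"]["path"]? 4096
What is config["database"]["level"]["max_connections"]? 6.71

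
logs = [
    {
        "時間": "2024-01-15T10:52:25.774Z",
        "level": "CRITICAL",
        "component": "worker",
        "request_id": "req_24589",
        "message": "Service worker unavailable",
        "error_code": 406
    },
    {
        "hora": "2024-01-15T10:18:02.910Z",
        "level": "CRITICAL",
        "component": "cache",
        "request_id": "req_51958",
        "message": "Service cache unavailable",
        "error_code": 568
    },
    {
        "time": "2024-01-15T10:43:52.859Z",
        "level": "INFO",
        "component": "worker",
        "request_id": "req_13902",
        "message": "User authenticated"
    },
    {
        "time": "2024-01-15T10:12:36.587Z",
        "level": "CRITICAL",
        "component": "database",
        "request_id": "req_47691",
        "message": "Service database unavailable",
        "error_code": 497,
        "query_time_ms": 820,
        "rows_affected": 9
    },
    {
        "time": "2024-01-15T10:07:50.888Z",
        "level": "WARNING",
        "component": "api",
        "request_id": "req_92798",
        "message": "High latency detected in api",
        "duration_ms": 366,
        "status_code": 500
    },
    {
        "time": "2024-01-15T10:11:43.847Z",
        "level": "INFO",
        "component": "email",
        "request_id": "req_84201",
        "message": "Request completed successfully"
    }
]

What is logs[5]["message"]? "Request completed successfully"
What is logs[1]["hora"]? "2024-01-15T10:18:02.910Z"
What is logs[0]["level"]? "CRITICAL"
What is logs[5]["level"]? "INFO"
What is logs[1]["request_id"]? "req_51958"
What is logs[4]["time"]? "2024-01-15T10:07:50.888Z"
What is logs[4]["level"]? "WARNING"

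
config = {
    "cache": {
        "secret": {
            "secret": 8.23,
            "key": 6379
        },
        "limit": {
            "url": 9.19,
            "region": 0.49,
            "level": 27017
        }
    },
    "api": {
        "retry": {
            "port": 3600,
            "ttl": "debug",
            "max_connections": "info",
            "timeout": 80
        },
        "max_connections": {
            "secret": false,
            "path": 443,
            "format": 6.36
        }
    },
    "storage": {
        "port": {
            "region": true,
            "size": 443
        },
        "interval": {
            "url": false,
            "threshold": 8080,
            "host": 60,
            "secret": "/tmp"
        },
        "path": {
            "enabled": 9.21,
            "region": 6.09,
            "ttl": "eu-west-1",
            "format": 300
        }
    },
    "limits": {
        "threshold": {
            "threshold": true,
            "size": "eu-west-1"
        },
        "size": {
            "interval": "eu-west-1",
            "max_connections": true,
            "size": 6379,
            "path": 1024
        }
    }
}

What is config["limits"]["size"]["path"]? 1024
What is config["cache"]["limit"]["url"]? 9.19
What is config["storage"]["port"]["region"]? True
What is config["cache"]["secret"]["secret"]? 8.23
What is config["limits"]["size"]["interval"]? "eu-west-1"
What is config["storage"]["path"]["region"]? 6.09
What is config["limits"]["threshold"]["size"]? "eu-west-1"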